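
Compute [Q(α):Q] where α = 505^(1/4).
[Q(α):Q] = 4

α is a root of x^4 - 505. By Eisenstein's criterion at the prime p = 5 (which divides the constant term 505 but p^2 = 25 does not, since 505 is squarefree), x^4 - 505 is irreducible over Q. Hence [Q(α):Q] = 4.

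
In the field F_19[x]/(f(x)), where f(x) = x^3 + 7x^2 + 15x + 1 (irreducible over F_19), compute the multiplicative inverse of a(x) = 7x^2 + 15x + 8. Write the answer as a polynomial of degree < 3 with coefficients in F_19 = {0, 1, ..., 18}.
a(x)^(-1) ≡ 15x^2 + 10 (mod f(x))

Since f is irreducible over F_19, F_19[x]/(f) is a field and a(x) ≠ 0 has an inverse. Apply the extended Euclidean algorithm to f(x) and a(x) in F_19[x]: f(x) = (11x + 10)·a(x) + (5x + 16);  a(x) = (9x + 16)·(5x + 16) + (18). The last nonzero remainder is the constant 18 = gcd(f, a) in F_19. Back-substituting through the division chain expresses 18 = s(x)·a(x) + t(x)·f(x) with s(x) ≡ 4x^2 + 9 (mod f), so (4x^2 + 9)·a(x) ≡ 18 (mod f). Multiplying by 18^(-1) ≡ 18 in F_19 gives a(x)^(-1) ≡ 18·(4x^2 + 9) ≡ 15x^2 + 10 (mod f). Check: (7x^2 + 15x + 8)·(15x^2 + 10) = 10x^4 + 16x^3 + 17x + 4 ≡ 1 (mod x^3 + 7x^2 + 15x + 1).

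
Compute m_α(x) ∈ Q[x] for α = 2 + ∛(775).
m_α(x) = x^3 - 6x^2 + 12x - 783

Set β = α - 2 = ∛(775), so β^3 = 775. Then (α - 2)^3 - 775 = 0, i.e. α is a root of g(x) = (x - 2)^3 - 775 = x^3 - 6x^2 + 12x - 783. Since g(x) = h(x - 2) where h(x) = x^3 - 775, and h is irreducible over Q (because 775 is not a perfect cube, so h has no rational root, and a monic cubic with no rational root is irreducible), g is also irreducible (irreducibility is preserved under the substitution x → x - 2). Hence m_α(x) = x^3 - 6x^2 + 12x - 783.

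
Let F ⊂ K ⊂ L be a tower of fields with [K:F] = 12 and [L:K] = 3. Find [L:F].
[L:F] = 36

The tower law says that for any tower of field extensions F ⊂ K ⊂ L with finite degrees, [L:F] = [L:K] · [K:F]. Here this gives [L:F] = 3 · 12 = 36.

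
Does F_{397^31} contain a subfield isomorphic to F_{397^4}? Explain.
No: F_{397^4} is not a subfield of F_{397^31}

F_{p^m} embeds in F_{p^n} iff m | n. Here 4 ∤ 31 (since 31 = 7·4 + 3 with remainder 3 ≠ 0), so F_{397^4} is not a subfield of F_{397^31}. Equivalently: if it were, the tower law would give 4 = [F_{397^4}:F_397] dividing [F_{397^31}:F_397] = 31, contradiction.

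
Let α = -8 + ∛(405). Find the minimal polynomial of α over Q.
m_α(x) = x^3 + 24x^2 + 192x + 107

Set β = α + 8 = ∛(405), so β^3 = 405. Then (α + 8)^3 - 405 = 0, i.e. α is a root of g(x) = (x + 8)^3 - 405 = x^3 + 24x^2 + 192x + 107. Since g(x) = h(x + 8) where h(x) = x^3 - 405, and h is irreducible over Q (because 405 is not a perfect cube, so h has no rational root, and a monic cubic with no rational root is irreducible), g is also irreducible (irreducibility is preserved under the substitution x → x + 8). Hence m_α(x) = x^3 + 24x^2 + 192x + 107.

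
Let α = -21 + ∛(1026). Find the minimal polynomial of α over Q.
m_α(x) = x^3 + 63x^2 + 1323x + 8235

Set β = α + 21 = ∛(1026), so β^3 = 1026. Then (α + 21)^3 - 1026 = 0, i.e. α is a root of g(x) = (x + 21)^3 - 1026 = x^3 + 63x^2 + 1323x + 8235. Since g(x) = h(x + 21) where h(x) = x^3 - 1026, and h is irreducible over Q (because 1026 is not a perfect cube, so h has no rational root, and a monic cubic with no rational root is irreducible), g is also irreducible (irreducibility is preserved under the substitution x → x + 21). Hence m_α(x) = x^3 + 63x^2 + 1323x + 8235.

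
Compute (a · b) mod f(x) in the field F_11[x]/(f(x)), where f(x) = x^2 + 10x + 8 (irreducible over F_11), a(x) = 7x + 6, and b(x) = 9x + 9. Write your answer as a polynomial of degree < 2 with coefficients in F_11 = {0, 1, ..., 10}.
a · b ≡ 4x + 1 (mod f(x))

Multiply in F_11[x]: a(x)·b(x) = (7x + 6)·(9x + 9) = 8x^2 + 7x + 10. This has degree ≥ 2, so divide by f(x) over F_11: 8x^2 + 7x + 10 = (8)·(x^2 + 10x + 8) + (4x + 1). Hence a·b ≡ 4x + 1 (mod f). (F_11[x]/(f) is a field with 11^2 = 121 elements since f is irreducible of degree 2.)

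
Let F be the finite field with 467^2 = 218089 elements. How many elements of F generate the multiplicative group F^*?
There are φ(218088) = 66816 primitive elements

F_q^* is cyclic of order q - 1 = 218088. A cyclic group of order m has exactly φ(m) generators. Here m = 218088 = 2^3 · 3^2 · 13 · 233, so the number of primitive elements is φ(218088) = 66816.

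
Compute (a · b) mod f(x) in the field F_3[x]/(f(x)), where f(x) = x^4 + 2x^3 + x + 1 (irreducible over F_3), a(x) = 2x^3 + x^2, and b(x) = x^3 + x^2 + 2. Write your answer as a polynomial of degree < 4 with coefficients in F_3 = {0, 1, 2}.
a · b ≡ 2x^3 + x^2 + x (mod f(x))

Multiply in F_3[x]: a(x)·b(x) = (2x^3 + x^2)·(x^3 + x^2 + 2) = 2x^6 + x^4 + x^3 + 2x^2. This has degree ≥ 4, so divide by f(x) over F_3: 2x^6 + x^4 + x^3 + 2x^2 = (2x^2 + 2x)·(x^4 + 2x^3 + x + 1) + (2x^3 + x^2 + x). Hence a·b ≡ 2x^3 + x^2 + x (mod f). (F_3[x]/(f) is a field with 3^4 = 81 elements since f is irreducible of degree 4.)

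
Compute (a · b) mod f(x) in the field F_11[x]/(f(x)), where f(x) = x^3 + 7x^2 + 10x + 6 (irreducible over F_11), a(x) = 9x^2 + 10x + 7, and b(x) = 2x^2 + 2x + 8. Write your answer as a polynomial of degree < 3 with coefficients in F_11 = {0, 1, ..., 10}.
a · b ≡ 3x^2 + 8x + 1 (mod f(x))

Multiply in F_11[x]: a(x)·b(x) = (9x^2 + 10x + 7)·(2x^2 + 2x + 8) = 7x^4 + 5x^3 + 7x^2 + 6x + 1. This has degree ≥ 3, so divide by f(x) over F_11: 7x^4 + 5x^3 + 7x^2 + 6x + 1 = (7x)·(x^3 + 7x^2 + 10x + 6) + (3x^2 + 8x + 1). Hence a·b ≡ 3x^2 + 8x + 1 (mod f). (F_11[x]/(f) is a field with 11^3 = 1331 elements since f is irreducible of degree 3.)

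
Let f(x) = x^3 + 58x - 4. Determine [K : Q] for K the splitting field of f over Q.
[K : Q] = 6

By the rational root test, any rational root of the monic integer polynomial f(x) = x^3 + 58x - 4 must be an integer dividing the constant term -4, i.e. one of ±{1, 2, 4}. Evaluating: f(1) = 55, f(-1) = -63, f(2) = 120, f(-2) = -128, f(4) = 292, f(-4) = -300; none is 0, so f has no rational root and is therefore irreducible over Q (a cubic with no linear factor over a field is irreducible). For an irreducible cubic, the Galois group is A_3 or S_3 according as the discriminant disc(f) = -4a^3 - 27b^2 = -4·(58)^3 - 27·(-4)^2 = -780880 is or is not a square in Q. Here disc(f) = -780880 is not a perfect square in Q, so the Galois group of f over Q is not contained in A_3 and must be all of S_3. The splitting field has degree |S_3| = 6 over Q, so [K : Q] = 6.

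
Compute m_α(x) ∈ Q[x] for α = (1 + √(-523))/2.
m_α(x) = x^2 - x + 131

From 2α - 1 = √(-523), squaring gives (2α - 1)^2 = -523, i.e. 4α^2 - 4α + 1 = -523, so α^2 - α + (1 + 523)/4 = 0. Since -523 ≡ 1 (mod 4), (1 + 523)/4 = 131 ∈ Z. The polynomial x^2 - x + 131 has discriminant 1 - 4·(131) = -523, which is not a perfect square in Q (d = -523 is squarefree and ≠ 1), so x^2 - x + 131 is irreducible over Q. It is the minimal polynomial of α.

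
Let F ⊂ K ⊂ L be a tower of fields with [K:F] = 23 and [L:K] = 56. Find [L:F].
[L:F] = 1288

The tower law says that for any tower of field extensions F ⊂ K ⊂ L with finite degrees, [L:F] = [L:K] · [K:F]. Here this gives [L:F] = 56 · 23 = 1288.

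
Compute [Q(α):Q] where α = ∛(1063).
[Q(α):Q] = 3

The minimal polynomial of α is x^3 - 1063, irreducible over Q since 1063 is not a perfect cube (so x^3 - 1063 has no rational root). Hence [Q(α):Q] = deg(m_α) = 3.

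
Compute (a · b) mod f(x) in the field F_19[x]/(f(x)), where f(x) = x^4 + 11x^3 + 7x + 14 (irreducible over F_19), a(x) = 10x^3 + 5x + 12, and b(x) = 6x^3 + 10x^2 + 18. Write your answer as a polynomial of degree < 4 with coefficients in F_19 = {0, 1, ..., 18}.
a · b ≡ 2x^3 + 8x^2 + 16x + 6 (mod f(x))

Multiply in F_19[x]: a(x)·b(x) = (10x^3 + 5x + 12)·(6x^3 + 10x^2 + 18) = 3x^6 + 5x^5 + 11x^4 + 17x^3 + 6x^2 + 14x + 7. This has degree ≥ 4, so divide by f(x) over F_19: 3x^6 + 5x^5 + 11x^4 + 17x^3 + 6x^2 + 14x + 7 = (3x^2 + 10x + 15)·(x^4 + 11x^3 + 7x + 14) + (2x^3 + 8x^2 + 16x + 6). Hence a·b ≡ 2x^3 + 8x^2 + 16x + 6 (mod f). (F_19[x]/(f) is a field with 19^4 = 130321 elements since f is irreducible of degree 4.)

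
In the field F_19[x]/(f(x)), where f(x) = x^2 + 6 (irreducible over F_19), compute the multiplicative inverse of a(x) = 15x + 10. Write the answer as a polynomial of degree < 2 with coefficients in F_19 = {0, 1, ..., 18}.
a(x)^(-1) ≡ 7x + 8 (mod f(x))

Since f is irreducible over F_19, F_19[x]/(f) is a field and a(x) ≠ 0 has an inverse. Apply the extended Euclidean algorithm to f(x) and a(x) in F_19[x]: f(x) = (14x + 16)·a(x) + (17). The last nonzero remainder is the constant 17 = gcd(f, a) in F_19. Back-substituting through the division chain expresses 17 = s(x)·a(x) + t(x)·f(x) with s(x) ≡ 5x + 3 (mod f), so (5x + 3)·a(x) ≡ 17 (mod f). Multiplying by 17^(-1) ≡ 9 in F_19 gives a(x)^(-1) ≡ 9·(5x + 3) ≡ 7x + 8 (mod f). Check: (15x + 10)·(7x + 8) = 10x^2 + 4 ≡ 1 (mod x^2 + 6).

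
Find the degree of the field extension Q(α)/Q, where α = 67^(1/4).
[Q(α):Q] = 4

α is a root of x^4 - 67. By Eisenstein's criterion at the prime p = 67 (which divides the constant term 67 but p^2 = 4489 does not, since 67 is squarefree), x^4 - 67 is irreducible over Q. Hence [Q(α):Q] = 4.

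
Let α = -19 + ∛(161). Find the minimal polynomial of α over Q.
m_α(x) = x^3 + 57x^2 + 1083x + 6698

Set β = α + 19 = ∛(161), so β^3 = 161. Then (α + 19)^3 - 161 = 0, i.e. α is a root of g(x) = (x + 19)^3 - 161 = x^3 + 57x^2 + 1083x + 6698. Since g(x) = h(x + 19) where h(x) = x^3 - 161, and h is irreducible over Q (because 161 is not a perfect cube, so h has no rational root, and a monic cubic with no rational root is irreducible), g is also irreducible (irreducibility is preserved under the substitution x → x + 19). Hence m_α(x) = x^3 + 57x^2 + 1083x + 6698.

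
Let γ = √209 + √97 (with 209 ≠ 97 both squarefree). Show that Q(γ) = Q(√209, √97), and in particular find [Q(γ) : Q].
[Q(γ) : Q] = 4 (equivalently, Q(γ) = Q(√209, √97))

Obviously Q(γ) ⊆ Q(√209, √97), and [Q(√209, √97):Q] = 4 (since 209, 97 are distinct squarefree integers > 1 with 20273 not a perfect square). To show equality we compute the minimal polynomial of γ. From γ = √209 + √97: γ^2 = 209 + 2√(20273) + 97 = 306 + 2√(20273), so γ^2 - 306 = 2√(20273); squaring, (γ^2 - 306)^2 = 4·20273, i.e. γ^4 - 612γ^2 + 93636 - 81092 = 0, i.e. γ^4 - 612γ^2 + 12544 = 0. So γ is a root of x^4 - 612x^2 + 12544. This polynomial is irreducible over Q: it has no rational root (each ±√209 ± √97 is irrational), and any factorization into two quadratics over Q would force √(20273) ∈ Q (pairing opposite roots) or √209, √97 ∈ Q (other pairings), all impossible. Hence [Q(γ):Q] = 4 = [Q(√209, √97):Q], so Q(γ) = Q(√209, √97).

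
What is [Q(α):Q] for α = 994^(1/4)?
[Q(α):Q] = 4

α is a root of x^4 - 994. By Eisenstein's criterion at the prime p = 2 (which divides the constant term 994 but p^2 = 4 does not, since 994 is squarefree), x^4 - 994 is irreducible over Q. Hence [Q(α):Q] = 4.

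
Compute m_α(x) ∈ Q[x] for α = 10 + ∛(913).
m_α(x) = x^3 - 30x^2 + 300x - 1913

Set β = α - 10 = ∛(913), so β^3 = 913. Then (α - 10)^3 - 913 = 0, i.e. α is a root of g(x) = (x - 10)^3 - 913 = x^3 - 30x^2 + 300x - 1913. Since g(x) = h(x - 10) where h(x) = x^3 - 913, and h is irreducible over Q (because 913 is not a perfect cube, so h has no rational root, and a monic cubic with no rational root is irreducible), g is also irreducible (irreducibility is preserved under the substitution x → x - 10). Hence m_α(x) = x^3 - 30x^2 + 300x - 1913.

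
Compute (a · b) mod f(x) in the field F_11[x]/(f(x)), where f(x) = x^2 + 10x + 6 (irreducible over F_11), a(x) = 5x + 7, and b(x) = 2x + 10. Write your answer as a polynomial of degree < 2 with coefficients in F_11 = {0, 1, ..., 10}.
a · b ≡ 8x + 10 (mod f(x))

Multiply in F_11[x]: a(x)·b(x) = (5x + 7)·(2x + 10) = 10x^2 + 9x + 4. This has degree ≥ 2, so divide by f(x) over F_11: 10x^2 + 9x + 4 = (10)·(x^2 + 10x + 6) + (8x + 10). Hence a·b ≡ 8x + 10 (mod f). (F_11[x]/(f) is a field with 11^2 = 121 elements since f is irreducible of degree 2.)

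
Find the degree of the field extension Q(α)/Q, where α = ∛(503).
[Q(α):Q] = 3

The minimal polynomial of α is x^3 - 503, irreducible over Q since 503 is not a perfect cube (so x^3 - 503 has no rational root). Hence [Q(α):Q] = deg(m_α) = 3.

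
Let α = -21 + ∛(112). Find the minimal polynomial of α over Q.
m_α(x) = x^3 + 63x^2 + 1323x + 9149

Set β = α + 21 = ∛(112), so β^3 = 112. Then (α + 21)^3 - 112 = 0, i.e. α is a root of g(x) = (x + 21)^3 - 112 = x^3 + 63x^2 + 1323x + 9149. Since g(x) = h(x + 21) where h(x) = x^3 - 112, and h is irreducible over Q (because 112 is not a perfect cube, so h has no rational root, and a monic cubic with no rational root is irreducible), g is also irreducible (irreducibility is preserved under the substitution x → x + 21). Hence m_α(x) = x^3 + 63x^2 + 1323x + 9149.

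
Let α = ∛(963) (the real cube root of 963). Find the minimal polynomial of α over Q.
m_α(x) = x^3 - 963

α satisfies α^3 = 963, so x^3 - 963 annihilates α. By the rational root test, a rational root p/q (in lowest terms) of x^3 - 963 would satisfy p^3 = 963 q^3, forcing q = 1 and p^3 = 963; but 963 is not a perfect cube, contradiction. A monic cubic over Q with no rational root is irreducible (any nontrivial factorization would include a linear factor). Hence x^3 - 963 is the minimal polynomial of α, and in particular [Q(α):Q] = 3.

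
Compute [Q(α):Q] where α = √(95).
[Q(α):Q] = 2

[Q(α):Q] equals the degree of the minimal polynomial of α. Here α^2 = 95 and x^2 - 95 is irreducible (d = 95 is squarefree, ≠ 1, hence not a square), so deg(m_α) = 2. Thus [Q(α):Q] = 2.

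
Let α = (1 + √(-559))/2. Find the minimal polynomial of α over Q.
m_α(x) = x^2 - x + 140

From 2α - 1 = √(-559), squaring gives (2α - 1)^2 = -559, i.e. 4α^2 - 4α + 1 = -559, so α^2 - α + (1 + 559)/4 = 0. Since -559 ≡ 1 (mod 4), (1 + 559)/4 = 140 ∈ Z. The polynomial x^2 - x + 140 has discriminant 1 - 4·(140) = -559, which is not a perfect square in Q (d = -559 is squarefree and ≠ 1), so x^2 - x + 140 is irreducible over Q. It is the minimal polynomial of α.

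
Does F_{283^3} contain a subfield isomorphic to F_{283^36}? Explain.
No: F_{283^36} is not a subfield of F_{283^3}

F_{p^m} embeds in F_{p^n} iff m | n. Here 36 ∤ 3 (since 3 = 0·36 + 3 with remainder 3 ≠ 0), so F_{283^36} is not a subfield of F_{283^3}. Equivalently: if it were, the tower law would give 36 = [F_{283^36}:F_283] dividing [F_{283^3}:F_283] = 3, contradiction.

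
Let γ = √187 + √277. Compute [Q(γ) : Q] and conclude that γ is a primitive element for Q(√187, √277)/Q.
[Q(γ) : Q] = 4 (equivalently, Q(γ) = Q(√187, √277))

Obviously Q(γ) ⊆ Q(√187, √277), and [Q(√187, √277):Q] = 4 (since 187, 277 are distinct squarefree integers > 1 with 51799 not a perfect square). To show equality we compute the minimal polynomial of γ. From γ = √187 + √277: γ^2 = 187 + 2√(51799) + 277 = 464 + 2√(51799), so γ^2 - 464 = 2√(51799); squaring, (γ^2 - 464)^2 = 4·51799, i.e. γ^4 - 928γ^2 + 215296 - 207196 = 0, i.e. γ^4 - 928γ^2 + 8100 = 0. So γ is a root of x^4 - 928x^2 + 8100. This polynomial is irreducible over Q: it has no rational root (each ±√187 ± √277 is irrational), and any factorization into two quadratics over Q would force √(51799) ∈ Q (pairing opposite roots) or √187, √277 ∈ Q (other pairings), all impossible. Hence [Q(γ):Q] = 4 = [Q(√187, √277):Q], so Q(γ) = Q(√187, √277).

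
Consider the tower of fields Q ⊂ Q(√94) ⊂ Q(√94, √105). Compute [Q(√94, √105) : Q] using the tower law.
[Q(√94, √105) : Q] = 4

[Q(√94):Q] = 2 (min poly x^2 - 94, irreducible since 94 is squarefree > 1). For the top step, suppose √105 ∈ Q(√94), say √105 = c + d√94 with c, d ∈ Q. Squaring: 105 = c^2 + 94d^2 + 2cd√94. Since √94 ∉ Q this forces 2cd = 0. If d = 0 then √105 = c ∈ Q, contradicting 105 squarefree > 1. If c = 0 then 105 = 94d^2, so 94·105 = (94d)^2 is a perfect square in Q — but 94·105 = 9870 is not a perfect square (since 94 and 105 are distinct squarefree integers). Contradiction. Hence √105 ∉ Q(√94), so x^2 - 105 stays irreducible over Q(√94) and [Q(√94, √105) : Q(√94)] = 2. By the tower law, [Q(√94, √105) : Q] = 2 · 2 = 4.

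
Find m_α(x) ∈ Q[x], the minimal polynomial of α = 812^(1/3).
m_α(x) = x^3 - 812

α satisfies α^3 = 812, so x^3 - 812 annihilates α. By the rational root test, a rational root p/q (in lowest terms) of x^3 - 812 would satisfy p^3 = 812 q^3, forcing q = 1 and p^3 = 812; but 812 is not a perfect cube, contradiction. A monic cubic over Q with no rational root is irreducible (any nontrivial factorization would include a linear factor). Hence x^3 - 812 is the minimal polynomial of α, and in particular [Q(α):Q] = 3.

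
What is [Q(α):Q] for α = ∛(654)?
[Q(α):Q] = 3

The minimal polynomial of α is x^3 - 654, irreducible over Q since 654 is not a perfect cube (so x^3 - 654 has no rational root). Hence [Q(α):Q] = deg(m_α) = 3.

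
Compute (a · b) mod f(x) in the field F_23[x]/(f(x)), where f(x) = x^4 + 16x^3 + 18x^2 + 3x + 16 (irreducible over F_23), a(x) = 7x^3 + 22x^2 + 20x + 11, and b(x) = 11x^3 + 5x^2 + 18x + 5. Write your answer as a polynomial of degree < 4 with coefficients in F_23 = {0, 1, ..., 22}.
a · b ≡ 2x^3 + 9x^2 + 13x + 18 (mod f(x))

Multiply in F_23[x]: a(x)·b(x) = (7x^3 + 22x^2 + 20x + 11)·(11x^3 + 5x^2 + 18x + 5) = 8x^6 + x^5 + 19x^4 + 8x^3 + 19x^2 + 22x + 9. This has degree ≥ 4, so divide by f(x) over F_23: 8x^6 + x^5 + 19x^4 + 8x^3 + 19x^2 + 22x + 9 = (8x^2 + 11x + 21)·(x^4 + 16x^3 + 18x^2 + 3x + 16) + (2x^3 + 9x^2 + 13x + 18). Hence a·b ≡ 2x^3 + 9x^2 + 13x + 18 (mod f). (F_23[x]/(f) is a field with 23^4 = 279841 elements since f is irreducible of degree 4.)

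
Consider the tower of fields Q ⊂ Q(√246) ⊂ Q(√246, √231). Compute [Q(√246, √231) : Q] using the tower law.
[Q(√246, √231) : Q] = 4

[Q(√246):Q] = 2 (min poly x^2 - 246, irreducible since 246 is squarefree > 1). For the top step, suppose √231 ∈ Q(√246), say √231 = c + d√246 with c, d ∈ Q. Squaring: 231 = c^2 + 246d^2 + 2cd√246. Since √246 ∉ Q this forces 2cd = 0. If d = 0 then √231 = c ∈ Q, contradicting 231 squarefree > 1. If c = 0 then 231 = 246d^2, so 246·231 = (246d)^2 is a perfect square in Q — but 246·231 = 56826 is not a perfect square (since 246 and 231 are distinct squarefree integers). Contradiction. Hence √231 ∉ Q(√246), so x^2 - 231 stays irreducible over Q(√246) and [Q(√246, √231) : Q(√246)] = 2. By the tower law, [Q(√246, √231) : Q] = 2 · 2 = 4.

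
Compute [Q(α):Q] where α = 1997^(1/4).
[Q(α):Q] = 4

α is a root of x^4 - 1997. By Eisenstein's criterion at the prime p = 1997 (which divides the constant term 1997 but p^2 = 3988009 does not, since 1997 is squarefree), x^4 - 1997 is irreducible over Q. Hence [Q(α):Q] = 4.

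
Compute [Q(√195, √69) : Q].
[Q(√195, √69) : Q] = 4

[Q(√195):Q] = 2 (min poly x^2 - 195, irreducible since 195 is squarefree > 1). For the top step, suppose √69 ∈ Q(√195), say √69 = c + d√195 with c, d ∈ Q. Squaring: 69 = c^2 + 195d^2 + 2cd√195. Since √195 ∉ Q this forces 2cd = 0. If d = 0 then √69 = c ∈ Q, contradicting 69 squarefree > 1. If c = 0 then 69 = 195d^2, so 195·69 = (195d)^2 is a perfect square in Q — but 195·69 = 13455 is not a perfect square (since 195 and 69 are distinct squarefree integers). Contradiction. Hence √69 ∉ Q(√195), so x^2 - 69 stays irreducible over Q(√195) and [Q(√195, √69) : Q(√195)] = 2. By the tower law, [Q(√195, √69) : Q] = 2 · 2 = 4.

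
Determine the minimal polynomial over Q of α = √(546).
m_α(x) = x^2 - 546

α satisfies α^2 - 546 = 0, so x^2 - 546 annihilates α. Since d = 546 is squarefree and ≠ 1, it is not a perfect square in Q, so x^2 - 546 has no rational root and is therefore irreducible over Q (a degree-2 polynomial over a field is irreducible iff it has no root). Hence m_α(x) = x^2 - 546.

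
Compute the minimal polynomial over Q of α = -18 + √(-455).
m_α(x) = x^2 + 36x + 779

From α + 18 = √(-455), squaring gives (α + 18)^2 = -455, i.e. α^2 + 36α + 324 = -455, so α^2 + 36α + 779 = 0. The discriminant of x^2 + 36x + 779 is (36)^2 - 4·(779) = 1296 - 3116 = -1820, and 4·(-455) is not a perfect square in Q since -455 is squarefree and ≠ 1. Hence x^2 + 36x + 779 is irreducible over Q and is the minimal polynomial of α.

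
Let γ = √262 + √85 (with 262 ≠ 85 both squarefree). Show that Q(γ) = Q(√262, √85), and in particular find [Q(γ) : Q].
[Q(γ) : Q] = 4 (equivalently, Q(γ) = Q(√262, √85))

Obviously Q(γ) ⊆ Q(√262, √85), and [Q(√262, √85):Q] = 4 (since 262, 85 are distinct squarefree integers > 1 with 22270 not a perfect square). To show equality we compute the minimal polynomial of γ. From γ = √262 + √85: γ^2 = 262 + 2√(22270) + 85 = 347 + 2√(22270), so γ^2 - 347 = 2√(22270); squaring, (γ^2 - 347)^2 = 4·22270, i.e. γ^4 - 694γ^2 + 120409 - 89080 = 0, i.e. γ^4 - 694γ^2 + 31329 = 0. So γ is a root of x^4 - 694x^2 + 31329. This polynomial is irreducible over Q: it has no rational root (each ±√262 ± √85 is irrational), and any factorization into two quadratics over Q would force √(22270) ∈ Q (pairing opposite roots) or √262, √85 ∈ Q (other pairings), all impossible. Hence [Q(γ):Q] = 4 = [Q(√262, √85):Q], so Q(γ) = Q(√262, √85).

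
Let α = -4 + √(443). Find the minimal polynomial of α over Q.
m_α(x) = x^2 + 8x - 427

From α + 4 = √(443), squaring gives (α + 4)^2 = 443, i.e. α^2 + 8α + 16 = 443, so α^2 + 8α - 427 = 0. The discriminant of x^2 + 8x - 427 is (8)^2 - 4·(-427) = 64 + 1708 = 1772, and 4·(443) is not a perfect square in Q since 443 is squarefree and ≠ 1. Hence x^2 + 8x - 427 is irreducible over Q and is the minimal polynomial of α.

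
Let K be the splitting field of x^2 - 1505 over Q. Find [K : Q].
[K : Q] = 2

f(x) = x^2 - 1505 factors as (x - √1505)(x + √1505). The splitting field is K = Q(√1505). Since 1505 is squarefree and > 1, it is not a perfect square, so x^2 - 1505 is irreducible over Q and [Q(√1505) : Q] = 2. Hence [K : Q] = 2.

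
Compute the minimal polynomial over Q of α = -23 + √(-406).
m_α(x) = x^2 + 46x + 935

From α + 23 = √(-406), squaring gives (α + 23)^2 = -406, i.e. α^2 + 46α + 529 = -406, so α^2 + 46α + 935 = 0. The discriminant of x^2 + 46x + 935 is (46)^2 - 4·(935) = 2116 - 3740 = -1624, and 4·(-406) is not a perfect square in Q since -406 is squarefree and ≠ 1. Hence x^2 + 46x + 935 is irreducible over Q and is the minimal polynomial of α.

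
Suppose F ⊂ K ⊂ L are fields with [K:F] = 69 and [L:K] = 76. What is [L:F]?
[L:F] = 5244

The tower law says that for any tower of field extensions F ⊂ K ⊂ L with finite degrees, [L:F] = [L:K] · [K:F]. Here this gives [L:F] = 76 · 69 = 5244.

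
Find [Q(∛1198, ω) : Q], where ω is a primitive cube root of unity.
[Q(∛1198, ω) : Q] = 6

[Q(∛1198):Q] = 3 (min poly x^3 - 1198, irreducible since 1198 is not a perfect cube). [Q(ω):Q] = 2 (min poly x^2 + x + 1). Since Q(∛1198) ⊂ R and ω ∉ R, we have ω ∉ Q(∛1198), so x^2 + x + 1 remains irreducible over Q(∛1198) and [Q(∛1198, ω) : Q(∛1198)] = 2. By the tower law, [Q(∛1198, ω) : Q] = 3 · 2 = 6. (In fact Q(∛1198, ω) is the splitting field of x^3 - 1198 over Q.)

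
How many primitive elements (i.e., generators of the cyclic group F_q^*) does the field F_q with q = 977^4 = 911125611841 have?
There are φ(911125611840) = 232906752000 primitive elements

F_q^* is cyclic of order q - 1 = 911125611840. A cyclic group of order m has exactly φ(m) generators. Here m = 911125611840 = 2^6 · 3 · 5 · 53 · 61 · 163 · 1801, so the number of primitive elements is φ(911125611840) = 232906752000.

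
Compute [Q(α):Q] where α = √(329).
[Q(α):Q] = 2

[Q(α):Q] equals the degree of the minimal polynomial of α. Here α^2 = 329 and x^2 - 329 is irreducible (d = 329 is squarefree, ≠ 1, hence not a square), so deg(m_α) = 2. Thus [Q(α):Q] = 2.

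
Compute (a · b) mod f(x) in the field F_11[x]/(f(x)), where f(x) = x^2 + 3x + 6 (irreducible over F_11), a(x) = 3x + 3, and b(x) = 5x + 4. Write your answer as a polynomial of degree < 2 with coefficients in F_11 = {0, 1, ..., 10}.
a · b ≡ 4x + 10 (mod f(x))

Multiply in F_11[x]: a(x)·b(x) = (3x + 3)·(5x + 4) = 4x^2 + 5x + 1. This has degree ≥ 2, so divide by f(x) over F_11: 4x^2 + 5x + 1 = (4)·(x^2 + 3x + 6) + (4x + 10). Hence a·b ≡ 4x + 10 (mod f). (F_11[x]/(f) is a field with 11^2 = 121 elements since f is irreducible of degree 2.)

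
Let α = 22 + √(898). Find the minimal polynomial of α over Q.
m_α(x) = x^2 - 44x - 414

From α - 22 = √(898), squaring gives (α - 22)^2 = 898, i.e. α^2 - 44α + 484 = 898, so α^2 - 44α - 414 = 0. The discriminant of x^2 - 44x - 414 is (-44)^2 - 4·(-414) = 1936 + 1656 = 3592, and 4·(898) is not a perfect square in Q since 898 is squarefree and ≠ 1. Hence x^2 - 44x - 414 is irreducible over Q and is the minimal polynomial of α.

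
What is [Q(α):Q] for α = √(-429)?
[Q(α):Q] = 2

[Q(α):Q] equals the degree of the minimal polynomial of α. Here α^2 = -429 and x^2 + 429 is irreducible (d = -429 is squarefree, ≠ 1, hence not a square), so deg(m_α) = 2. Thus [Q(α):Q] = 2.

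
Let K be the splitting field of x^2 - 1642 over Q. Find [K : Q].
[K : Q] = 2

f(x) = x^2 - 1642 factors as (x - √1642)(x + √1642). The splitting field is K = Q(√1642). Since 1642 is squarefree and > 1, it is not a perfect square, so x^2 - 1642 is irreducible over Q and [Q(√1642) : Q] = 2. Hence [K : Q] = 2.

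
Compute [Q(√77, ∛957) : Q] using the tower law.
[Q(√77, ∛957) : Q] = 6

Let L = Q(√77, ∛957). Since Q(√77) ⊂ L and [Q(√77):Q] = 2, the tower law gives 2 | [L:Q]. Likewise Q(∛957) ⊂ L with [Q(∛957):Q] = 3 (because 957 is not a perfect cube), so 3 | [L:Q]. As gcd(2,3) = 1, [L:Q] is divisible by 6. Conversely L is generated over Q by √77 and ∛957, so [L:Q] ≤ 2·3 = 6. Therefore [Q(√77, ∛957) : Q] = 6.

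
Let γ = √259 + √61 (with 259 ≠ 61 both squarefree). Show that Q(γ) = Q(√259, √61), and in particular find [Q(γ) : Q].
[Q(γ) : Q] = 4 (equivalently, Q(γ) = Q(√259, √61))

Obviously Q(γ) ⊆ Q(√259, √61), and [Q(√259, √61):Q] = 4 (since 259, 61 are distinct squarefree integers > 1 with 15799 not a perfect square). To show equality we compute the minimal polynomial of γ. From γ = √259 + √61: γ^2 = 259 + 2√(15799) + 61 = 320 + 2√(15799), so γ^2 - 320 = 2√(15799); squaring, (γ^2 - 320)^2 = 4·15799, i.e. γ^4 - 640γ^2 + 102400 - 63196 = 0, i.e. γ^4 - 640γ^2 + 39204 = 0. So γ is a root of x^4 - 640x^2 + 39204. This polynomial is irreducible over Q: it has no rational root (each ±√259 ± √61 is irrational), and any factorization into two quadratics over Q would force √(15799) ∈ Q (pairing opposite roots) or √259, √61 ∈ Q (other pairings), all impossible. Hence [Q(γ):Q] = 4 = [Q(√259, √61):Q], so Q(γ) = Q(√259, √61).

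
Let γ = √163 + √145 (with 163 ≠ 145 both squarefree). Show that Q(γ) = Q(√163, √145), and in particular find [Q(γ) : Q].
[Q(γ) : Q] = 4 (equivalently, Q(γ) = Q(√163, √145))

Obviously Q(γ) ⊆ Q(√163, √145), and [Q(√163, √145):Q] = 4 (since 163, 145 are distinct squarefree integers > 1 with 23635 not a perfect square). To show equality we compute the minimal polynomial of γ. From γ = √163 + √145: γ^2 = 163 + 2√(23635) + 145 = 308 + 2√(23635), so γ^2 - 308 = 2√(23635); squaring, (γ^2 - 308)^2 = 4·23635, i.e. γ^4 - 616γ^2 + 94864 - 94540 = 0, i.e. γ^4 - 616γ^2 + 324 = 0. So γ is a root of x^4 - 616x^2 + 324. This polynomial is irreducible over Q: it has no rational root (each ±√163 ± √145 is irrational), and any factorization into two quadratics over Q would force √(23635) ∈ Q (pairing opposite roots) or √163, √145 ∈ Q (other pairings), all impossible. Hence [Q(γ):Q] = 4 = [Q(√163, √145):Q], so Q(γ) = Q(√163, √145).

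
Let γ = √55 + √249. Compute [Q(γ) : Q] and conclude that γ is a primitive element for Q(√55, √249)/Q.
[Q(γ) : Q] = 4 (equivalently, Q(γ) = Q(√55, √249))

Obviously Q(γ) ⊆ Q(√55, √249), and [Q(√55, √249):Q] = 4 (since 55, 249 are distinct squarefree integers > 1 with 13695 not a perfect square). To show equality we compute the minimal polynomial of γ. From γ = √55 + √249: γ^2 = 55 + 2√(13695) + 249 = 304 + 2√(13695), so γ^2 - 304 = 2√(13695); squaring, (γ^2 - 304)^2 = 4·13695, i.e. γ^4 - 608γ^2 + 92416 - 54780 = 0, i.e. γ^4 - 608γ^2 + 37636 = 0. So γ is a root of x^4 - 608x^2 + 37636. This polynomial is irreducible over Q: it has no rational root (each ±√55 ± √249 is irrational), and any factorization into two quadratics over Q would force √(13695) ∈ Q (pairing opposite roots) or √55, √249 ∈ Q (other pairings), all impossible. Hence [Q(γ):Q] = 4 = [Q(√55, √249):Q], so Q(γ) = Q(√55, √249).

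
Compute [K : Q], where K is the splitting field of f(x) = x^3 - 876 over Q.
[K : Q] = 6

The roots of x^3 - 876 are ∛876, ω∛876, ω^2∛876 where ω = e^(2πi/3) is a primitive cube root of unity, so K = Q(∛876, ω). Now [Q(∛876):Q] = 3 (since 876 is not a perfect cube, x^3 - 876 is irreducible) and [Q(ω):Q] = 2. Both 2 and 3 divide [K:Q], and [K:Q] ≤ 3·2 = 6, so [K:Q] = 6. (Equivalently: Q(∛876) ⊂ R but ω ∉ R, so [K : Q(∛876)] = 2.)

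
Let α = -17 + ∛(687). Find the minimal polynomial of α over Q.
m_α(x) = x^3 + 51x^2 + 867x + 4226

Set β = α + 17 = ∛(687), so β^3 = 687. Then (α + 17)^3 - 687 = 0, i.e. α is a root of g(x) = (x + 17)^3 - 687 = x^3 + 51x^2 + 867x + 4226. Since g(x) = h(x + 17) where h(x) = x^3 - 687, and h is irreducible over Q (because 687 is not a perfect cube, so h has no rational root, and a monic cubic with no rational root is irreducible), g is also irreducible (irreducibility is preserved under the substitution x → x + 17). Hence m_α(x) = x^3 + 51x^2 + 867x + 4226.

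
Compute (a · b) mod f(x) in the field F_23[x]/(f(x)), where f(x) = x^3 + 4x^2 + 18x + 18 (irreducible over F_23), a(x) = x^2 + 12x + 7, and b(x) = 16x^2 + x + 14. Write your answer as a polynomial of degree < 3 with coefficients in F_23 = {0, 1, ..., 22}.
a · b ≡ x^2 + 3x + 7 (mod f(x))

Multiply in F_23[x]: a(x)·b(x) = (x^2 + 12x + 7)·(16x^2 + x + 14) = 16x^4 + 9x^3 + 14x + 6. This has degree ≥ 3, so divide by f(x) over F_23: 16x^4 + 9x^3 + 14x + 6 = (16x + 14)·(x^3 + 4x^2 + 18x + 18) + (x^2 + 3x + 7). Hence a·b ≡ x^2 + 3x + 7 (mod f). (F_23[x]/(f) is a field with 23^3 = 12167 elements since f is irreducible of degree 3.)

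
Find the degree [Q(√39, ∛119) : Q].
[Q(√39, ∛119) : Q] = 6

Let L = Q(√39, ∛119). Since Q(√39) ⊂ L and [Q(√39):Q] = 2, the tower law gives 2 | [L:Q]. Likewise Q(∛119) ⊂ L with [Q(∛119):Q] = 3 (because 119 is not a perfect cube), so 3 | [L:Q]. As gcd(2,3) = 1, [L:Q] is divisible by 6. Conversely L is generated over Q by √39 and ∛119, so [L:Q] ≤ 2·3 = 6. Therefore [Q(√39, ∛119) : Q] = 6.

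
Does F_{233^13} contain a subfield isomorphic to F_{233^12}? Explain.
No: F_{233^12} is not a subfield of F_{233^13}

F_{p^m} embeds in F_{p^n} iff m | n. Here 12 ∤ 13 (since 13 = 1·12 + 1 with remainder 1 ≠ 0), so F_{233^12} is not a subfield of F_{233^13}. Equivalently: if it were, the tower law would give 12 = [F_{233^12}:F_233] dividing [F_{233^13}:F_233] = 13, contradiction.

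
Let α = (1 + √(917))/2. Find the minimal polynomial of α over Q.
m_α(x) = x^2 - x - 229

From 2α - 1 = √(917), squaring gives (2α - 1)^2 = 917, i.e. 4α^2 - 4α + 1 = 917, so α^2 - α + (1 - 917)/4 = 0. Since 917 ≡ 1 (mod 4), (1 - 917)/4 = -229 ∈ Z. The polynomial x^2 - x - 229 has discriminant 1 - 4·(-229) = 917, which is not a perfect square in Q (d = 917 is squarefree and ≠ 1), so x^2 - x - 229 is irreducible over Q. It is the minimal polynomial of α.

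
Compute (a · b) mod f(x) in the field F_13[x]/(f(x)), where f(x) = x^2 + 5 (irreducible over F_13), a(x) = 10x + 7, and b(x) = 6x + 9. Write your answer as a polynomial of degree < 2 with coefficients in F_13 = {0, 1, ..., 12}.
a · b ≡ 2x + 10 (mod f(x))

Multiply in F_13[x]: a(x)·b(x) = (10x + 7)·(6x + 9) = 8x^2 + 2x + 11. This has degree ≥ 2, so divide by f(x) over F_13: 8x^2 + 2x + 11 = (8)·(x^2 + 5) + (2x + 10). Hence a·b ≡ 2x + 10 (mod f). (F_13[x]/(f) is a field with 13^2 = 169 elements since f is irreducible of degree 2.)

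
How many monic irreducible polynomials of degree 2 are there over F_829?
There are 343206 monic irreducible polynomials of degree 2 over F_829

Each element of F_{829^2} that lies in no proper subfield is a root of exactly one monic irreducible of degree 2 over F_829, and each such polynomial has 2 distinct roots in F_{829^2}. By Möbius inversion the count is N_829(2) = (1/2) Σ_{d|2} μ(2/d) · 829^d = (1/2)(μ(2)·829^1 + μ(1)·829^2) = 686412/2 = 343206.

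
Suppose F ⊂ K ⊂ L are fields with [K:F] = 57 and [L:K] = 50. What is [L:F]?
[L:F] = 2850

The tower law says that for any tower of field extensions F ⊂ K ⊂ L with finite degrees, [L:F] = [L:K] · [K:F]. Here this gives [L:F] = 50 · 57 = 2850.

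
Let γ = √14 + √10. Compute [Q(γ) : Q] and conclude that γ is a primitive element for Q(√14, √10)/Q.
[Q(γ) : Q] = 4 (equivalently, Q(γ) = Q(√14, √10))

Obviously Q(γ) ⊆ Q(√14, √10), and [Q(√14, √10):Q] = 4 (since 14, 10 are distinct squarefree integers > 1 with 140 not a perfect square). To show equality we compute the minimal polynomial of γ. From γ = √14 + √10: γ^2 = 14 + 2√(140) + 10 = 24 + 2√(140), so γ^2 - 24 = 2√(140); squaring, (γ^2 - 24)^2 = 4·140, i.e. γ^4 - 48γ^2 + 576 - 560 = 0, i.e. γ^4 - 48γ^2 + 16 = 0. So γ is a root of x^4 - 48x^2 + 16. This polynomial is irreducible over Q: it has no rational root (each ±√14 ± √10 is irrational), and any factorization into two quadratics over Q would force √(140) ∈ Q (pairing opposite roots) or √14, √10 ∈ Q (other pairings), all impossible. Hence [Q(γ):Q] = 4 = [Q(√14, √10):Q], so Q(γ) = Q(√14, √10).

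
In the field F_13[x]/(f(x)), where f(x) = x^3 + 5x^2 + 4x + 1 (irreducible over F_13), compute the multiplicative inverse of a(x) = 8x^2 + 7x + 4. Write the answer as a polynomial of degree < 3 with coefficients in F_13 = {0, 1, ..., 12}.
a(x)^(-1) ≡ 5x^2 + 8x + 1 (mod f(x))

Since f is irreducible over F_13, F_13[x]/(f) is a field and a(x) ≠ 0 has an inverse. Apply the extended Euclidean algorithm to f(x) and a(x) in F_13[x]: f(x) = (5x + 6)·a(x) + (7x + 3);  a(x) = (3x + 9)·(7x + 3) + (3). The last nonzero remainder is the constant 3 = gcd(f, a) in F_13. Back-substituting through the division chain expresses 3 = s(x)·a(x) + t(x)·f(x) with s(x) ≡ 2x^2 + 11x + 3 (mod f), so (2x^2 + 11x + 3)·a(x) ≡ 3 (mod f). Multiplying by 3^(-1) ≡ 9 in F_13 gives a(x)^(-1) ≡ 9·(2x^2 + 11x + 3) ≡ 5x^2 + 8x + 1 (mod f). Check: (8x^2 + 7x + 4)·(5x^2 + 8x + 1) = x^4 + 8x^3 + 6x^2 + 4 ≡ 1 (mod x^3 + 5x^2 + 4x + 1).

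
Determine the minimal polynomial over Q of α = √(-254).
m_α(x) = x^2 + 254

α satisfies α^2 + 254 = 0, so x^2 + 254 annihilates α. Since d = -254 is squarefree and ≠ 1, it is not a perfect square in Q, so x^2 + 254 has no rational root and is therefore irreducible over Q (a degree-2 polynomial over a field is irreducible iff it has no root). Hence m_α(x) = x^2 + 254.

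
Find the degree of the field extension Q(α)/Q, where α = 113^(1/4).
[Q(α):Q] = 4

α is a root of x^4 - 113. By Eisenstein's criterion at the prime p = 113 (which divides the constant term 113 but p^2 = 12769 does not, since 113 is squarefree), x^4 - 113 is irreducible over Q. Hence [Q(α):Q] = 4.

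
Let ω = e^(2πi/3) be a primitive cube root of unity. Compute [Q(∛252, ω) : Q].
[Q(∛252, ω) : Q] = 6

[Q(∛252):Q] = 3 (min poly x^3 - 252, irreducible since 252 is not a perfect cube). [Q(ω):Q] = 2 (min poly x^2 + x + 1). Since Q(∛252) ⊂ R and ω ∉ R, we have ω ∉ Q(∛252), so x^2 + x + 1 remains irreducible over Q(∛252) and [Q(∛252, ω) : Q(∛252)] = 2. By the tower law, [Q(∛252, ω) : Q] = 3 · 2 = 6. (In fact Q(∛252, ω) is the splitting field of x^3 - 252 over Q.)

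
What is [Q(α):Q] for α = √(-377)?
[Q(α):Q] = 2

[Q(α):Q] equals the degree of the minimal polynomial of α. Here α^2 = -377 and x^2 + 377 is irreducible (d = -377 is squarefree, ≠ 1, hence not a square), so deg(m_α) = 2. Thus [Q(α):Q] = 2.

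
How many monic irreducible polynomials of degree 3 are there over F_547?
There are 54555592 monic irreducible polynomials of degree 3 over F_547

Each element of F_{547^3} that lies in no proper subfield is a root of exactly one monic irreducible of degree 3 over F_547, and each such polynomial has 3 distinct roots in F_{547^3}. By Möbius inversion the count is N_547(3) = (1/3) Σ_{d|3} μ(3/d) · 547^d = (1/3)(μ(3)·547^1 + μ(1)·547^3) = 163666776/3 = 54555592.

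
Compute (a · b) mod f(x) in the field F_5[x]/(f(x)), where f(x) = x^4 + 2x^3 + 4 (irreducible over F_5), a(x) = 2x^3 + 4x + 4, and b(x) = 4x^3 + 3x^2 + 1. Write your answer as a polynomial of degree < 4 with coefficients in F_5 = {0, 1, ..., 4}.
a · b ≡ 3x^3 + 4x (mod f(x))

Multiply in F_5[x]: a(x)·b(x) = (2x^3 + 4x + 4)·(4x^3 + 3x^2 + 1) = 3x^6 + x^5 + x^4 + 2x^2 + 4x + 4. This has degree ≥ 4, so divide by f(x) over F_5: 3x^6 + x^5 + x^4 + 2x^2 + 4x + 4 = (3x^2 + 1)·(x^4 + 2x^3 + 4) + (3x^3 + 4x). Hence a·b ≡ 3x^3 + 4x (mod f). (F_5[x]/(f) is a field with 5^4 = 625 elements since f is irreducible of degree 4.)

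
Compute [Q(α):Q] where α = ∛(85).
[Q(α):Q] = 3

The minimal polynomial of α is x^3 - 85, irreducible over Q since 85 is not a perfect cube (so x^3 - 85 has no rational root). Hence [Q(α):Q] = deg(m_α) = 3.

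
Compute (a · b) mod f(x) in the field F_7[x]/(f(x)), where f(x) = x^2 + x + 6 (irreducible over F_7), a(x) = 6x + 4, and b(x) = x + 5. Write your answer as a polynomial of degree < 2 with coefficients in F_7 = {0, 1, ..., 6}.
a · b ≡ 5 (mod f(x))

Multiply in F_7[x]: a(x)·b(x) = (6x + 4)·(x + 5) = 6x^2 + 6x + 6. This has degree ≥ 2, so divide by f(x) over F_7: 6x^2 + 6x + 6 = (6)·(x^2 + x + 6) + (5). Hence a·b ≡ 5 (mod f). (F_7[x]/(f) is a field with 7^2 = 49 elements since f is irreducible of degree 2.)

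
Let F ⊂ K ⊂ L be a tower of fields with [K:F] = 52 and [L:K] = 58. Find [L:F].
[L:F] = 3016

The tower law says that for any tower of field extensions F ⊂ K ⊂ L with finite degrees, [L:F] = [L:K] · [K:F]. Here this gives [L:F] = 58 · 52 = 3016.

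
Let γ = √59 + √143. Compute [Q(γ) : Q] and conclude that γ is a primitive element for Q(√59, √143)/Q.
[Q(γ) : Q] = 4 (equivalently, Q(γ) = Q(√59, √143))

Obviously Q(γ) ⊆ Q(√59, √143), and [Q(√59, √143):Q] = 4 (since 59, 143 are distinct squarefree integers > 1 with 8437 not a perfect square). To show equality we compute the minimal polynomial of γ. From γ = √59 + √143: γ^2 = 59 + 2√(8437) + 143 = 202 + 2√(8437), so γ^2 - 202 = 2√(8437); squaring, (γ^2 - 202)^2 = 4·8437, i.e. γ^4 - 404γ^2 + 40804 - 33748 = 0, i.e. γ^4 - 404γ^2 + 7056 = 0. So γ is a root of x^4 - 404x^2 + 7056. This polynomial is irreducible over Q: it has no rational root (each ±√59 ± √143 is irrational), and any factorization into two quadratics over Q would force √(8437) ∈ Q (pairing opposite roots) or √59, √143 ∈ Q (other pairings), all impossible. Hence [Q(γ):Q] = 4 = [Q(√59, √143):Q], so Q(γ) = Q(√59, √143).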